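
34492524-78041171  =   - 43548647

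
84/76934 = 42/38467=   0.00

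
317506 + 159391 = 476897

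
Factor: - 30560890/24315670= - 3056089/2431567=- 37^1 * 59^( - 1 )*151^1 * 547^1*41213^( - 1) 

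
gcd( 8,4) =4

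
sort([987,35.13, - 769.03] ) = [ - 769.03 , 35.13,987 ] 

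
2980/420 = 149/21 = 7.10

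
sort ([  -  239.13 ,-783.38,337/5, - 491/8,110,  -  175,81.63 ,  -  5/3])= [ - 783.38, - 239.13,-175,  -  491/8, - 5/3, 337/5,81.63,110]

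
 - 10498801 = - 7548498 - 2950303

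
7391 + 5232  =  12623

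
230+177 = 407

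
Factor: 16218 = 2^1*3^2*17^1*53^1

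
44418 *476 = 21142968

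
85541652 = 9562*8946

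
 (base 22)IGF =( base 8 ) 21567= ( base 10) 9079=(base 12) 5307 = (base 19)162G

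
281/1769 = 281/1769 = 0.16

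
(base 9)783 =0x282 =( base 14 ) 33c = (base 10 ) 642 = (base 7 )1605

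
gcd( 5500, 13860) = 220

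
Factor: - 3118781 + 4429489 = 2^2 * 7^1*46811^1 = 1310708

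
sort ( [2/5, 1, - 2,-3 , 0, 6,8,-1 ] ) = [ - 3,-2, - 1, 0,2/5,1,6, 8 ] 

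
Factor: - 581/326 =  - 2^( - 1 )*7^1 * 83^1*163^ ( - 1)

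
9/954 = 1/106 = 0.01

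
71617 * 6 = 429702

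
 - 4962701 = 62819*( - 79)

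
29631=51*581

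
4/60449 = 4/60449 = 0.00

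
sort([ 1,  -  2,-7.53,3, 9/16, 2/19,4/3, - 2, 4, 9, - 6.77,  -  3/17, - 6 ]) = [ - 7.53, -6.77, - 6, - 2,-2, - 3/17,  2/19, 9/16, 1, 4/3, 3, 4, 9]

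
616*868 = 534688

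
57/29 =57/29 =1.97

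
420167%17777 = 11296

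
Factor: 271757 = 19^1*14303^1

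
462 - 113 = 349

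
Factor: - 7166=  - 2^1*3583^1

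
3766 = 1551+2215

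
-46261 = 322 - 46583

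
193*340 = 65620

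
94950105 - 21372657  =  73577448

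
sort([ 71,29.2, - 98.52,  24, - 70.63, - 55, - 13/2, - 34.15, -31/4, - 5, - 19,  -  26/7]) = [ - 98.52, - 70.63,-55, - 34.15,-19 , - 31/4, - 13/2,-5, - 26/7,24, 29.2,71]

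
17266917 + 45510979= 62777896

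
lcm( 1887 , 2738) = 139638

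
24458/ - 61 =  - 24458/61  =  - 400.95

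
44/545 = 44/545  =  0.08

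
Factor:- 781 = - 11^1*71^1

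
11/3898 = 11/3898 = 0.00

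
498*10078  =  5018844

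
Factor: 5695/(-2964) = -2^( - 2 )*3^ ( -1 )*5^1*13^(  -  1)*17^1*19^(- 1)* 67^1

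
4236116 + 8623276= 12859392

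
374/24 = 15+7/12  =  15.58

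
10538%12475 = 10538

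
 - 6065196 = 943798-7008994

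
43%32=11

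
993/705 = 331/235 = 1.41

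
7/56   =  1/8 =0.12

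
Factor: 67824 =2^4 * 3^3*157^1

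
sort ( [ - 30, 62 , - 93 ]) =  [-93, - 30 , 62 ]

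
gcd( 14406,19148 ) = 2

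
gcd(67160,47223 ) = 1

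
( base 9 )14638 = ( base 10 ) 9998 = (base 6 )114142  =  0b10011100001110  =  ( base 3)111201022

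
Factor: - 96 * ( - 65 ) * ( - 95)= - 2^5 * 3^1*5^2*13^1*19^1 = - 592800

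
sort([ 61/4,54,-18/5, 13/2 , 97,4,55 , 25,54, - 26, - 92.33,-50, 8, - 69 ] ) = [ -92.33,  -  69 ,  -  50,  -  26 , - 18/5,4,13/2,  8 , 61/4, 25,54,54, 55, 97]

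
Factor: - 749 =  - 7^1 * 107^1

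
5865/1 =5865 =5865.00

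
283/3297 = 283/3297 = 0.09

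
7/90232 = 7/90232 = 0.00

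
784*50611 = 39679024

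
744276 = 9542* 78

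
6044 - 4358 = 1686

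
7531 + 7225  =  14756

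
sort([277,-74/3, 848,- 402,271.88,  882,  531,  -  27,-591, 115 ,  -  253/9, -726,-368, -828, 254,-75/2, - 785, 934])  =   [ - 828, - 785, - 726,  -  591,  -  402,-368, - 75/2,-253/9, - 27,-74/3, 115, 254,271.88, 277, 531, 848, 882, 934]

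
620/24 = 25 + 5/6 = 25.83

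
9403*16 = 150448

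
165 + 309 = 474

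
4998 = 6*833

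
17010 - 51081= - 34071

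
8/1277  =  8/1277  =  0.01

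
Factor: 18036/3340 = 27/5 = 3^3 * 5^( - 1 )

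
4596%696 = 420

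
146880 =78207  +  68673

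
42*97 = 4074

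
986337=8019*123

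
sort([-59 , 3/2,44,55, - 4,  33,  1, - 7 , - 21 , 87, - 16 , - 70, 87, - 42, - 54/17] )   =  [ - 70, - 59, - 42,  -  21,-16,  -  7, - 4,-54/17 , 1, 3/2,  33, 44,55, 87,  87]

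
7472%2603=2266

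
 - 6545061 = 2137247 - 8682308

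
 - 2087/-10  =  2087/10 = 208.70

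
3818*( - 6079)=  - 23209622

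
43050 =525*82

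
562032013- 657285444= -95253431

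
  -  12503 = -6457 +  - 6046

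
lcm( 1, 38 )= 38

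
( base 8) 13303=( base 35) 4QH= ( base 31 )61U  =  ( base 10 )5827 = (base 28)7C3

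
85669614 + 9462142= 95131756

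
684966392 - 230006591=454959801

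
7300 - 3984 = 3316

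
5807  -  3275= 2532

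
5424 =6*904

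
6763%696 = 499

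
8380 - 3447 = 4933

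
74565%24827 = 84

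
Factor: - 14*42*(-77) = 2^2*3^1*7^3*11^1 =45276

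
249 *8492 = 2114508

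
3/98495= 3/98495= 0.00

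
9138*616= 5629008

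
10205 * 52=530660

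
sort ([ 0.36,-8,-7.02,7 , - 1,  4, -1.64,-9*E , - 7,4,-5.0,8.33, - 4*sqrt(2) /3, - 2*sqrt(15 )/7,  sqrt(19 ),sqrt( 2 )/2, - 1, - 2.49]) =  [ - 9 * E, - 8, - 7.02,-7, - 5.0,-2.49 , - 4*sqrt ( 2 ) /3,-1.64, - 2*sqrt(15 ) /7,-1, - 1,0.36, sqrt(2) /2,4,4, sqrt(19 ), 7,8.33 ] 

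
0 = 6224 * 0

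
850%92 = 22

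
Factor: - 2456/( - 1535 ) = 2^3*5^( - 1) = 8/5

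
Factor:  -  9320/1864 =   -  5 = -5^1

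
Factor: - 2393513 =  - 397^1 *6029^1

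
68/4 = 17 = 17.00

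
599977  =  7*85711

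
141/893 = 3/19 = 0.16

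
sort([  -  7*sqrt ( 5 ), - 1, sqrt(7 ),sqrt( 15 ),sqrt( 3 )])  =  [-7*sqrt( 5) , - 1,sqrt( 3),sqrt(7 ),sqrt(15 )]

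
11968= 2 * 5984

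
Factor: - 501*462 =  - 231462  =  -  2^1*3^2*7^1*11^1*167^1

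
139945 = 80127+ 59818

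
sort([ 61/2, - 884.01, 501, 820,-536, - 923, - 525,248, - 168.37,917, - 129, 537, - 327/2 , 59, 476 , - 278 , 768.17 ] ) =[ - 923, - 884.01, - 536, - 525, - 278, - 168.37,  -  327/2, - 129,61/2,59, 248, 476,  501, 537, 768.17,820,  917] 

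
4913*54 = 265302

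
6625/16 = 6625/16 = 414.06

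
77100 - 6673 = 70427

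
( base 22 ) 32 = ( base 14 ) 4C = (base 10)68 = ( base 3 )2112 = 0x44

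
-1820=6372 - 8192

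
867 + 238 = 1105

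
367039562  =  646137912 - 279098350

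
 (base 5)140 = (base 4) 231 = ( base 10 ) 45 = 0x2D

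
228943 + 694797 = 923740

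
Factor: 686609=7^1*11^1 *37^1 *241^1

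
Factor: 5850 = 2^1 * 3^2 * 5^2*13^1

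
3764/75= 50 + 14/75= 50.19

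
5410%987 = 475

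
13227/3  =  4409  =  4409.00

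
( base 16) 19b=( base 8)633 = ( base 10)411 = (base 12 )2a3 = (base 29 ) e5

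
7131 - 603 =6528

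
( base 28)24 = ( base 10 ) 60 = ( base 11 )55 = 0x3c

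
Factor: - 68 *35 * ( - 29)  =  2^2*5^1*7^1*17^1*29^1 = 69020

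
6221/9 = 691 + 2/9=691.22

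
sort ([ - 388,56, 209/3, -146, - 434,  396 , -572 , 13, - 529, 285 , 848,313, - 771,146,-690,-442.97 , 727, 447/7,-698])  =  [ - 771  ,-698,- 690, - 572, - 529 , - 442.97 ,-434,-388, - 146,  13,56,447/7,209/3,146,  285 , 313,396, 727,848]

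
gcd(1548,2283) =3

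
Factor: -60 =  - 2^2*3^1*5^1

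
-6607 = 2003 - 8610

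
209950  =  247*850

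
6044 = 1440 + 4604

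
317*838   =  265646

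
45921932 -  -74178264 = 120100196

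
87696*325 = 28501200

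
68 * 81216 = 5522688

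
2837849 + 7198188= 10036037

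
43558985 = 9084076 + 34474909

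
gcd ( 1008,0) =1008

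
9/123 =3/41 = 0.07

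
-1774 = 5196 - 6970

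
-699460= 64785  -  764245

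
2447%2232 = 215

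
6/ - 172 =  -1 + 83/86 = -0.03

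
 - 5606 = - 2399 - 3207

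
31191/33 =945 + 2/11 = 945.18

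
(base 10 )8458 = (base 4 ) 2010022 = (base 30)9bs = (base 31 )8oq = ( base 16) 210A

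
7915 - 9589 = -1674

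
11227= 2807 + 8420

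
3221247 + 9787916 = 13009163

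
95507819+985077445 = 1080585264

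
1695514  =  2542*667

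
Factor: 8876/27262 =14/43 = 2^1 *7^1*43^(  -  1)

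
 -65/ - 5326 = 65/5326 = 0.01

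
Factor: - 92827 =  - 7^1*89^1*149^1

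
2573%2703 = 2573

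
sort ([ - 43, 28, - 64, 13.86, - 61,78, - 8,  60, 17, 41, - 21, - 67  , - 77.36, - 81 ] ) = [ - 81, - 77.36 , - 67, -64, - 61, - 43, - 21, - 8,13.86, 17, 28, 41, 60, 78] 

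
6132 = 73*84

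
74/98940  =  37/49470 = 0.00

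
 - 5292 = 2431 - 7723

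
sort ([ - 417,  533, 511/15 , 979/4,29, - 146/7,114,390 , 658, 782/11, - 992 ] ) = [ - 992, - 417, - 146/7, 29 , 511/15,782/11,  114, 979/4, 390, 533,658]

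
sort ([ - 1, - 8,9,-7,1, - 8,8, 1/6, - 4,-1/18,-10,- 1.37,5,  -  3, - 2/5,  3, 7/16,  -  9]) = [ - 10, - 9, - 8, - 8 , - 7, - 4, - 3,-1.37,-1, - 2/5, - 1/18,1/6,7/16,1, 3,5,8,  9]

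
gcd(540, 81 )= 27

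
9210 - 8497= 713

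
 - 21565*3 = -64695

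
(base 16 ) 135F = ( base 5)124314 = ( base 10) 4959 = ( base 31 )54u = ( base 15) 1709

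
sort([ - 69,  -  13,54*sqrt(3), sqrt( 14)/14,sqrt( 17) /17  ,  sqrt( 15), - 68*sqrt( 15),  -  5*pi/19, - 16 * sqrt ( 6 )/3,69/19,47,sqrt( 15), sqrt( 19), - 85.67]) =[-68 * sqrt( 15), - 85.67, - 69,  -  16*sqrt( 6)/3, - 13, - 5*pi/19,  sqrt(17)/17,  sqrt( 14 )/14, 69/19,sqrt(15 ),sqrt( 15 ),sqrt( 19),47, 54 * sqrt(3)] 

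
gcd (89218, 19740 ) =2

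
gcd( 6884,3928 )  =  4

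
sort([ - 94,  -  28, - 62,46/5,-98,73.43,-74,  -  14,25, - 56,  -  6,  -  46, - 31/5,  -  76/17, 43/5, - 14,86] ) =[  -  98, - 94, - 74,-62, - 56, - 46  ,  -  28, - 14,  -  14,-31/5, - 6, - 76/17,43/5,46/5,25, 73.43, 86 ] 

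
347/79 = 4 + 31/79 = 4.39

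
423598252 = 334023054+89575198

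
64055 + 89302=153357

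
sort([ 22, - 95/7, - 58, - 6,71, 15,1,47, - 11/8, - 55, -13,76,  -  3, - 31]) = [ - 58,  -  55, - 31,-95/7, - 13, - 6, -3 , -11/8, 1, 15,22, 47, 71, 76 ]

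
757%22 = 9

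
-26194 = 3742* (-7 ) 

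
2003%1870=133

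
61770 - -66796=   128566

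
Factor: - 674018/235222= - 13^(-1)*29^1*83^(-1)*109^( - 1 )*11621^1 = -337009/117611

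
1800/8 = 225 = 225.00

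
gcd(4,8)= 4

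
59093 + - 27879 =31214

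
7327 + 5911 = 13238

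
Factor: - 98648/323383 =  - 2^3*11^1*19^1*59^1*323383^(-1) 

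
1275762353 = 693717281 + 582045072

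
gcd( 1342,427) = 61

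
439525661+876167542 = 1315693203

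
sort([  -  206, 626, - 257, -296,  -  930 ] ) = [ - 930,  -  296,-257, - 206,626 ] 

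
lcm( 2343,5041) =166353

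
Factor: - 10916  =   - 2^2*2729^1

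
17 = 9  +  8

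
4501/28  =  160+ 3/4 = 160.75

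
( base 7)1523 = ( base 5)4410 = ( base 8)1135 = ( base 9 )742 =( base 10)605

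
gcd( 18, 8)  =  2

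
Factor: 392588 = 2^2*7^2*2003^1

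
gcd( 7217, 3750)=1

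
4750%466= 90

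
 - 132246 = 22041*( - 6 )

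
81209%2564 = 1725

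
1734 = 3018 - 1284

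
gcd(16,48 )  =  16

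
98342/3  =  98342/3 = 32780.67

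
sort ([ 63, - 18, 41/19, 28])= [-18, 41/19,28,63]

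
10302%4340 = 1622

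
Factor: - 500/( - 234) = 2^1*3^( - 2) * 5^3*13^(-1) = 250/117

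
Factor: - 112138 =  - 2^1*13^1 * 19^1*227^1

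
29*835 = 24215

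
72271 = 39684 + 32587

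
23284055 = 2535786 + 20748269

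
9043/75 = 9043/75 = 120.57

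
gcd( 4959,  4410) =9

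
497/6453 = 497/6453 = 0.08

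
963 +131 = 1094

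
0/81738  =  0 = 0.00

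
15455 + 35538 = 50993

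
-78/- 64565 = 78/64565  =  0.00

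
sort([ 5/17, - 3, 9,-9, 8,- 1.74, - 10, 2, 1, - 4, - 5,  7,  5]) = [-10, - 9, - 5, - 4, - 3, - 1.74, 5/17, 1, 2, 5, 7 , 8,9] 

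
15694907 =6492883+9202024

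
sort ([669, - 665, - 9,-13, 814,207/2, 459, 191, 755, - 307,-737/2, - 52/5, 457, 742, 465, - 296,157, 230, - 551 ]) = [ -665,-551, - 737/2, - 307, - 296,-13, - 52/5, - 9,207/2, 157 , 191, 230,457, 459, 465,669,742,  755, 814]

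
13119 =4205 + 8914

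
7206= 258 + 6948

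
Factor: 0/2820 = 0^1 = 0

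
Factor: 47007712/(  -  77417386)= - 2^4 * 149^1 *1319^( - 1)*9859^1*29347^( - 1 ) = - 23503856/38708693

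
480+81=561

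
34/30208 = 17/15104 = 0.00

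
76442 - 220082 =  - 143640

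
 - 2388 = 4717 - 7105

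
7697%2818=2061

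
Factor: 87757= 127^1*691^1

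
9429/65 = 9429/65 = 145.06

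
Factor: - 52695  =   - 3^2*5^1*1171^1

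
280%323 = 280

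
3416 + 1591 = 5007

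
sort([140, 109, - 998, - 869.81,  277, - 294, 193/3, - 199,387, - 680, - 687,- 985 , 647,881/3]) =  [ - 998, - 985, - 869.81, - 687, -680 , - 294 ,  -  199,193/3,109, 140, 277 , 881/3,387, 647]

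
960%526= 434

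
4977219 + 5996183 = 10973402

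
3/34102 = 3/34102 = 0.00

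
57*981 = 55917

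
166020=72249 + 93771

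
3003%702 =195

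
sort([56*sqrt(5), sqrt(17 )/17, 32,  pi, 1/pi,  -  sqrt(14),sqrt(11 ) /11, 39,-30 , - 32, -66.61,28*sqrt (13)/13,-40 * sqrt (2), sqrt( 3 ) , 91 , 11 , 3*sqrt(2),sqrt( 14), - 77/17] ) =[-66.61 ,-40*sqrt( 2 ), - 32 ,  -  30,-77/17,-sqrt( 14) , sqrt ( 17 )/17, sqrt(11)/11 , 1/pi,sqrt ( 3) , pi,sqrt(14),3*sqrt(2 ),28*sqrt(13)/13,  11,  32,39,91,  56 * sqrt(5 )] 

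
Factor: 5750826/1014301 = 2^1 * 3^1*47^1 * 20393^1*1014301^( - 1 ) 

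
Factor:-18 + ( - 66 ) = -2^2*3^1*7^1 = -84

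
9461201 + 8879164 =18340365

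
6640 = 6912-272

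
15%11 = 4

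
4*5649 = 22596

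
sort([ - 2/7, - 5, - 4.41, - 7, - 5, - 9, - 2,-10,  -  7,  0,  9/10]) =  [-10, - 9, - 7, -7,  -  5, - 5, - 4.41, - 2, -2/7,  0 , 9/10] 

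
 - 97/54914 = -97/54914 =- 0.00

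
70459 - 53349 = 17110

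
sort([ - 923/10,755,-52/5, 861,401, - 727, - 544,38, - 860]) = [ - 860, - 727, - 544, - 923/10, - 52/5,38,  401, 755, 861 ] 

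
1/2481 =1/2481  =  0.00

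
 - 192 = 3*( - 64) 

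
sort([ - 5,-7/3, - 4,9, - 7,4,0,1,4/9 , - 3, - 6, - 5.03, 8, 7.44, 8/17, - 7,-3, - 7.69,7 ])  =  [-7.69, - 7,-7, - 6, - 5.03, - 5,  -  4 , - 3, - 3  , - 7/3,0,4/9, 8/17, 1,4,  7 , 7.44, 8,9] 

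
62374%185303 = 62374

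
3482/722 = 4 + 297/361 = 4.82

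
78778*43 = 3387454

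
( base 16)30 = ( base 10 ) 48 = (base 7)66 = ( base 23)22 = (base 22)24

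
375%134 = 107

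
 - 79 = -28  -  51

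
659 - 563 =96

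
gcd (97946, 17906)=2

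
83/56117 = 83/56117 = 0.00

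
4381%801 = 376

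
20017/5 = 20017/5=   4003.40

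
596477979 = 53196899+543281080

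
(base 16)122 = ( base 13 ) 194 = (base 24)c2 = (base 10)290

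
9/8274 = 3/2758 = 0.00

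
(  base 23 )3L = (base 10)90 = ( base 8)132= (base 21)46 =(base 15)60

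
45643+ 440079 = 485722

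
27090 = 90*301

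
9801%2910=1071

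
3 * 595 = 1785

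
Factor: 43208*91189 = 3940094312 = 2^3*7^2 * 11^1*491^1*1861^1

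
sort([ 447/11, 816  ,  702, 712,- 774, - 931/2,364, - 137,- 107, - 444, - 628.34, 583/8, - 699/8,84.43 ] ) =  [ - 774,-628.34, - 931/2,-444, - 137, - 107, - 699/8, 447/11,  583/8,84.43,364, 702,712,816 ]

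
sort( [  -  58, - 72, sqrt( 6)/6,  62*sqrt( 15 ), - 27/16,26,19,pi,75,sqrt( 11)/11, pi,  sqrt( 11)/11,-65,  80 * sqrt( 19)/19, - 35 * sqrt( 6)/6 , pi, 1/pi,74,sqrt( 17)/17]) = [ - 72,  -  65,-58,  -  35*sqrt( 6)/6, - 27/16,sqrt( 17) /17, sqrt( 11)/11, sqrt(11)/11, 1/pi,sqrt( 6) /6,pi,pi,pi,80*sqrt( 19)/19, 19, 26,74,75, 62 * sqrt( 15)]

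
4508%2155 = 198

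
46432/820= 11608/205 = 56.62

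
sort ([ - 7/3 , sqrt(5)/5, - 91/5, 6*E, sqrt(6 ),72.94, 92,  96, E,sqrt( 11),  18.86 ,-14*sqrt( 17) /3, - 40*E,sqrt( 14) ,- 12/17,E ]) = [-40*E, - 14*sqrt( 17 ) /3,-91/5, - 7/3,-12/17, sqrt(5)/5,sqrt( 6 ),E,  E,sqrt( 11),sqrt(14),6*E,18.86,72.94,92, 96]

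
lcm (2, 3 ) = 6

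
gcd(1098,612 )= 18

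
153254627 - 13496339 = 139758288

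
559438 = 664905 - 105467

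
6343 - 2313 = 4030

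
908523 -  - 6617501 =7526024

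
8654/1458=4327/729 = 5.94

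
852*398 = 339096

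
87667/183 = 479 + 10/183=479.05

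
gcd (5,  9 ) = 1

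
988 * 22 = 21736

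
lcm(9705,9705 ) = 9705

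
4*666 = 2664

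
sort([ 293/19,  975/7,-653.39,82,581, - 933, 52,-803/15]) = [ - 933, - 653.39, - 803/15 , 293/19,52,  82, 975/7, 581]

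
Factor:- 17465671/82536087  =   - 3^( - 1 )*23^1*4397^( - 1)* 6257^( - 1) * 759377^1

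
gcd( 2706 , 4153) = 1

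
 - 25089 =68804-93893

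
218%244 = 218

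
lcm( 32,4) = 32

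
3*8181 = 24543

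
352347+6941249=7293596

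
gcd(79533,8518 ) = 1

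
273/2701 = 273/2701 = 0.10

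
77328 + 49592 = 126920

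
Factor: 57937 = 11^1*23^1*229^1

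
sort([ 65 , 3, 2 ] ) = [ 2, 3, 65]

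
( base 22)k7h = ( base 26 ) een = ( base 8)23173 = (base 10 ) 9851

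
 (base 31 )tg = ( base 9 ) 1226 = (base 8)1623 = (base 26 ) 195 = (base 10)915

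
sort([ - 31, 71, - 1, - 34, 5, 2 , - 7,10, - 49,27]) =[-49 , - 34, - 31, - 7, - 1,2, 5,  10, 27,71] 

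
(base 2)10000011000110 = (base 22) h78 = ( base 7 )33314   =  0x20C6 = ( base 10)8390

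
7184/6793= 7184/6793 = 1.06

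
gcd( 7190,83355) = 5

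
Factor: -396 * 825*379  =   - 2^2*3^3 * 5^2 * 11^2* 379^1   =  - 123819300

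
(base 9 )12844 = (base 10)8707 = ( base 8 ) 21003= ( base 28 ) B2R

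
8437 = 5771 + 2666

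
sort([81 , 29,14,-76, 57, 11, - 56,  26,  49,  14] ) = [ -76, - 56,11, 14,14, 26, 29,49  ,  57 , 81 ]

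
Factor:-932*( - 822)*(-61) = -2^3*3^1*61^1*137^1*233^1 = -  46732344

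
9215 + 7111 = 16326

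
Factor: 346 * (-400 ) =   -  138400 = - 2^5*5^2*173^1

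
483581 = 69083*7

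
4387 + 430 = 4817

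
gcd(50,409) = 1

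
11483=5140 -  - 6343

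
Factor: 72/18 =2^2 = 4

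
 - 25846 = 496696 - 522542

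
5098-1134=3964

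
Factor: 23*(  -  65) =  -5^1*13^1*23^1 =- 1495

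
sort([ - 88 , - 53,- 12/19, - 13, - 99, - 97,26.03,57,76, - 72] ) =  [ - 99,  -  97, - 88, - 72,-53, - 13, - 12/19, 26.03, 57, 76 ]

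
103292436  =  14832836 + 88459600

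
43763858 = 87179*502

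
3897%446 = 329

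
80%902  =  80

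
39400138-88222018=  - 48821880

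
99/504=11/56  =  0.20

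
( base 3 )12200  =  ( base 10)153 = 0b10011001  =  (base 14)ad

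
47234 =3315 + 43919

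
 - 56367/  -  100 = 563+67/100=563.67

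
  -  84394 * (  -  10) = 843940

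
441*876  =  386316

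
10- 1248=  - 1238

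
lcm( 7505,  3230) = 255170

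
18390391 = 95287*193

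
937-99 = 838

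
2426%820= 786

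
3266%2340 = 926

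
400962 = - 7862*( - 51)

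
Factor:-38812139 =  -17^1*2283067^1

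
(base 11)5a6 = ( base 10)721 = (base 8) 1321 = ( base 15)331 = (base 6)3201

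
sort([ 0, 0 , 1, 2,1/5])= [ 0,0,1/5,  1,  2]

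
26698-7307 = 19391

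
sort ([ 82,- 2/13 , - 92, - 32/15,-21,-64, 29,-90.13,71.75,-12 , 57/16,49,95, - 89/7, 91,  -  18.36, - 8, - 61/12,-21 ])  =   [  -  92, - 90.13, - 64,-21, - 21,  -  18.36, - 89/7,-12, - 8, - 61/12, - 32/15, - 2/13 , 57/16, 29,49,71.75,82, 91, 95] 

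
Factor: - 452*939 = -424428 = -  2^2 * 3^1*113^1*313^1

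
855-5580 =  - 4725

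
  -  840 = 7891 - 8731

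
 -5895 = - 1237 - 4658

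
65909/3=65909/3 = 21969.67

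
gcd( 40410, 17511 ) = 1347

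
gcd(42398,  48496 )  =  2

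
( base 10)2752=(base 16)ac0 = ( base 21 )651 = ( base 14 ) 1008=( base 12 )1714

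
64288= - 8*(  -  8036) 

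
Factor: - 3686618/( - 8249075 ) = 2^1 *5^( - 2 ) * 13^1*181^( - 1)*1823^( - 1 ) * 141793^1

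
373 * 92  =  34316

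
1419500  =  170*8350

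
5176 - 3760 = 1416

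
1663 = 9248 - 7585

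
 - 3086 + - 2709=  - 5795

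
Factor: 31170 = 2^1*3^1 * 5^1*1039^1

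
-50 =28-78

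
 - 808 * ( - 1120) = 904960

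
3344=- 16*(-209) 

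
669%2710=669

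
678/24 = 113/4 = 28.25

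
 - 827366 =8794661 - 9622027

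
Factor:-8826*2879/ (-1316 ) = 2^(-1 )* 3^1*7^( - 1)*47^ (-1)*1471^1*2879^1 = 12705027/658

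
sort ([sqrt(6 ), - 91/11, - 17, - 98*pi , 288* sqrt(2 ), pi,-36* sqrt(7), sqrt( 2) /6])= [ - 98*pi, - 36*sqrt ( 7 ), - 17, - 91/11, sqrt( 2 )/6,  sqrt(6 ),pi, 288*sqrt(2 )] 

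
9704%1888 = 264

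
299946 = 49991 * 6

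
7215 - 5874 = 1341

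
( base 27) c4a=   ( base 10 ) 8866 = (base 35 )78B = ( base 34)7mq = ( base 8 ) 21242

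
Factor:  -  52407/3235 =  - 81/5 = - 3^4*5^( - 1)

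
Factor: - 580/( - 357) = 2^2*3^(-1)*5^1*7^( - 1)*17^(-1 )*29^1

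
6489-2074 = 4415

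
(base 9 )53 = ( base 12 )40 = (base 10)48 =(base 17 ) 2E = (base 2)110000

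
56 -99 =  - 43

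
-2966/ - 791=3 + 593/791  =  3.75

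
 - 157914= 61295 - 219209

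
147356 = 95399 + 51957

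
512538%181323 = 149892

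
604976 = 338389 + 266587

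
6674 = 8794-2120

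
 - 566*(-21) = 11886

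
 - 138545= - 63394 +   -  75151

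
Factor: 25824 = 2^5*3^1* 269^1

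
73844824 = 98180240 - 24335416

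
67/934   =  67/934= 0.07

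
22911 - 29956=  - 7045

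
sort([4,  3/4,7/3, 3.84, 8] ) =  [3/4, 7/3, 3.84, 4, 8]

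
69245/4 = 17311 + 1/4 = 17311.25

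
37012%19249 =17763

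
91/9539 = 91/9539  =  0.01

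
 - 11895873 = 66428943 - 78324816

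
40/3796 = 10/949 = 0.01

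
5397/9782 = 5397/9782 = 0.55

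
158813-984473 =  - 825660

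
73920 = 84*880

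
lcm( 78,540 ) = 7020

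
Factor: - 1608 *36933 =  - 2^3*3^2 * 13^1 *67^1* 947^1 = - 59388264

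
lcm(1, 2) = 2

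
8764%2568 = 1060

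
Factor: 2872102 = 2^1*23^1*29^1*2153^1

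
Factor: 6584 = 2^3*823^1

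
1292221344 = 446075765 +846145579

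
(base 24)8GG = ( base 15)173D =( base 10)5008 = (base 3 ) 20212111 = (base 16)1390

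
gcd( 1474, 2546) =134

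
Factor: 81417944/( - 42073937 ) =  - 2^3*1723^( - 1 )*2003^1*5081^1*24419^( - 1 ) 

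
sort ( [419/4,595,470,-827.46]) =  [ -827.46,419/4,470, 595]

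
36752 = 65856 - 29104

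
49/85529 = 49/85529 = 0.00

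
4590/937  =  4 + 842/937 = 4.90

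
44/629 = 44/629= 0.07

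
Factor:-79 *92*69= -2^2*3^1*23^2*79^1= -501492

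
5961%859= 807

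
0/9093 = 0 = 0.00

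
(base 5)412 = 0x6b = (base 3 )10222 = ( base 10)107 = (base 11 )98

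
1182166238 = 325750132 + 856416106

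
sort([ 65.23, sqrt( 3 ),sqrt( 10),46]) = [ sqrt( 3),  sqrt( 10),  46, 65.23]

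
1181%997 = 184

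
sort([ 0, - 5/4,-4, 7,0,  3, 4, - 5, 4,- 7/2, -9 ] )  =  [-9,  -  5 , - 4,  -  7/2, - 5/4, 0 , 0, 3, 4, 4,  7]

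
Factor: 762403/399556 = 2^ ( - 2 )*23^ (  -  1)  *43^( -1)*101^ ( - 1 ) * 443^1*1721^1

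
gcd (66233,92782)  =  1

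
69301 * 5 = 346505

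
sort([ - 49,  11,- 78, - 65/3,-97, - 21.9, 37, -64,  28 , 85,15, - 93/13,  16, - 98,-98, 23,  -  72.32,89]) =[ - 98, - 98, - 97, - 78, - 72.32, - 64, - 49,  -  21.9, - 65/3,- 93/13,11,15,16,23, 28,37,  85,89]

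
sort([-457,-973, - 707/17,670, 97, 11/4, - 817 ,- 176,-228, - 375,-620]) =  [- 973 ,-817 ,- 620,-457, - 375, - 228, - 176, - 707/17, 11/4, 97, 670 ]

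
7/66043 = 7/66043  =  0.00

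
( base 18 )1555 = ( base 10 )7547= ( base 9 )11315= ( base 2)1110101111011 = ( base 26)B47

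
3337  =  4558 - 1221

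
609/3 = 203 = 203.00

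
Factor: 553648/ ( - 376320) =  - 2^(  -  5)*3^ ( - 1 )*5^( - 1)*7^(-2) * 34603^1 = -34603/23520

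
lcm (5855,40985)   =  40985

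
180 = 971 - 791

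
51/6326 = 51/6326 = 0.01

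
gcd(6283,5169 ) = 1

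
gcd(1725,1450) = 25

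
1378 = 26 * 53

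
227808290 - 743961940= - 516153650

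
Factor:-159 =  - 3^1*53^1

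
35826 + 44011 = 79837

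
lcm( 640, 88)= 7040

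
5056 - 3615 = 1441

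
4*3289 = 13156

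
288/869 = 288/869 = 0.33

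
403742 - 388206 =15536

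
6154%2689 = 776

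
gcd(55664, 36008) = 56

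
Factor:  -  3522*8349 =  - 29405178 = - 2^1 * 3^2*11^2*23^1*587^1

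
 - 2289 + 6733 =4444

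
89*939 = 83571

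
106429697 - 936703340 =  -830273643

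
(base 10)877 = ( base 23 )1f3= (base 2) 1101101101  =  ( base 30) t7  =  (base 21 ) 1KG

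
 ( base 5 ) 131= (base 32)19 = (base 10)41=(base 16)29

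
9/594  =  1/66= 0.02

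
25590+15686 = 41276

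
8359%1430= 1209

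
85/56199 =85/56199 = 0.00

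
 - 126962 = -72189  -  54773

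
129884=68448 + 61436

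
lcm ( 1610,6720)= 154560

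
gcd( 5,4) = 1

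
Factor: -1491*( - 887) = 3^1*  7^1*71^1*887^1 = 1322517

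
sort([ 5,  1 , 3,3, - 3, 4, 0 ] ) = [ - 3,0, 1, 3,3,4,5]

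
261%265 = 261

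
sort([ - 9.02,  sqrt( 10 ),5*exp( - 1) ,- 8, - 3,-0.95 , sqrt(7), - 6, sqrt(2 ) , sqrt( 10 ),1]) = [-9.02, - 8, - 6,- 3, - 0.95, 1, sqrt(2),  5*exp( - 1 ), sqrt( 7) , sqrt ( 10) , sqrt(10 ) ]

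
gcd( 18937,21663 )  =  29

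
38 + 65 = 103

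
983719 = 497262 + 486457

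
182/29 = 6 + 8/29=6.28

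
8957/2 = 8957/2 = 4478.50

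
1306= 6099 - 4793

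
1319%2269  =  1319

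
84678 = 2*42339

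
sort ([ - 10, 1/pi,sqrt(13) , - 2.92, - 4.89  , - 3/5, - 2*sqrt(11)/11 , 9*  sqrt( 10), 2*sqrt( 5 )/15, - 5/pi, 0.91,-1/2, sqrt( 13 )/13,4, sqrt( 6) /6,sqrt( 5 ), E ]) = [-10, - 4.89,-2.92,-5/pi,-2*sqrt(11)/11,-3/5, - 1/2, sqrt( 13) /13, 2* sqrt ( 5 )/15,1/pi,sqrt( 6 )/6, 0.91, sqrt( 5), E,sqrt(13 ), 4, 9*sqrt( 10 )]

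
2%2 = 0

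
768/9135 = 256/3045 =0.08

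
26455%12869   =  717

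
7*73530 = 514710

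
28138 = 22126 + 6012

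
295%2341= 295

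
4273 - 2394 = 1879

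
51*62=3162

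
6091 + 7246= 13337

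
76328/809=94 + 282/809 = 94.35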